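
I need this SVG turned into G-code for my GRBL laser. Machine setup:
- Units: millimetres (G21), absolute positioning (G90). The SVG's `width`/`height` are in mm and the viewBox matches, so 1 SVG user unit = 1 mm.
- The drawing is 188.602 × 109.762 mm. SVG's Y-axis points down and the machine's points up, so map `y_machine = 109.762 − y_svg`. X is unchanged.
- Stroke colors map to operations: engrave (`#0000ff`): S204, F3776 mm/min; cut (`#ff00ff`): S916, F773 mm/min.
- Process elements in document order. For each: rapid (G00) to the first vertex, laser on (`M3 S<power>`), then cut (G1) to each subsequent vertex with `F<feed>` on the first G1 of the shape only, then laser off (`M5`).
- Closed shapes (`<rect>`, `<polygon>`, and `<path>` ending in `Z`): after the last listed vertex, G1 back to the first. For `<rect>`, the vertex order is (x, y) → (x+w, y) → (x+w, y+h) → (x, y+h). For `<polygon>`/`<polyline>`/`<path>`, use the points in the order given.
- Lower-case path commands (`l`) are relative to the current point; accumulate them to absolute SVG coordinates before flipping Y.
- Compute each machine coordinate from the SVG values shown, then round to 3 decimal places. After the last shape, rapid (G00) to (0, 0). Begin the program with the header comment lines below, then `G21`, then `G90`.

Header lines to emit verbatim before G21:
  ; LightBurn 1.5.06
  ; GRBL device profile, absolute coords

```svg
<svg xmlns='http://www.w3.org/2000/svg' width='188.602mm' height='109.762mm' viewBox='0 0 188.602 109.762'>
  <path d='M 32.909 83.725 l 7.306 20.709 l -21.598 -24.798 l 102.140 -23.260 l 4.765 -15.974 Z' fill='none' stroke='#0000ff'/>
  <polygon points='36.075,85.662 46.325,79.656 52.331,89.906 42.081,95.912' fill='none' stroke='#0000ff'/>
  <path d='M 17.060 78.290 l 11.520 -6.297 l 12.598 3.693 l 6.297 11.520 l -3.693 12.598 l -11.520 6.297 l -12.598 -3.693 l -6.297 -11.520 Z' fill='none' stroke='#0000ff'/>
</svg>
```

; LightBurn 1.5.06
; GRBL device profile, absolute coords
G21
G90
G00 X32.909 Y26.037
M3 S204
G1 X40.215 Y5.328 F3776
G1 X18.617 Y30.126
G1 X120.757 Y53.386
G1 X125.522 Y69.360
G1 X32.909 Y26.037
M5
G00 X36.075 Y24.100
M3 S204
G1 X46.325 Y30.106 F3776
G1 X52.331 Y19.856
G1 X42.081 Y13.850
G1 X36.075 Y24.100
M5
G00 X17.060 Y31.472
M3 S204
G1 X28.580 Y37.769 F3776
G1 X41.178 Y34.076
G1 X47.475 Y22.556
G1 X43.782 Y9.958
G1 X32.262 Y3.661
G1 X19.664 Y7.354
G1 X13.367 Y18.874
G1 X17.060 Y31.472
M5
G00 X0.000 Y0.000

Since the viewBox matches the mm dimensions, user units are millimetres directly. The only transform is the Y-flip y_m = 109.762 − y_svg.

Shape 1 is a closed polygon drawn with `<path>`. Its stroke #0000ff means engrave at S204, F3776. After flipping Y the toolpath is (32.909,26.037) → (40.215,5.328) → (18.617,30.126) → (120.757,53.386) → (125.522,69.360) → (32.909,26.037), returning to the start.

Shape 2 is a regular polygon drawn with `<polygon>`. Its stroke #0000ff means engrave at S204, F3776. After flipping Y the toolpath is (36.075,24.100) → (46.325,30.106) → (52.331,19.856) → (42.081,13.850) → (36.075,24.100), returning to the start.

Shape 3 is a regular polygon drawn with `<path>`. Its stroke #0000ff means engrave at S204, F3776. After flipping Y the toolpath is (17.060,31.472) → (28.580,37.769) → (41.178,34.076) → (47.475,22.556) → (43.782,9.958) → (32.262,3.661) → (19.664,7.354) → (13.367,18.874) → (17.060,31.472), returning to the start.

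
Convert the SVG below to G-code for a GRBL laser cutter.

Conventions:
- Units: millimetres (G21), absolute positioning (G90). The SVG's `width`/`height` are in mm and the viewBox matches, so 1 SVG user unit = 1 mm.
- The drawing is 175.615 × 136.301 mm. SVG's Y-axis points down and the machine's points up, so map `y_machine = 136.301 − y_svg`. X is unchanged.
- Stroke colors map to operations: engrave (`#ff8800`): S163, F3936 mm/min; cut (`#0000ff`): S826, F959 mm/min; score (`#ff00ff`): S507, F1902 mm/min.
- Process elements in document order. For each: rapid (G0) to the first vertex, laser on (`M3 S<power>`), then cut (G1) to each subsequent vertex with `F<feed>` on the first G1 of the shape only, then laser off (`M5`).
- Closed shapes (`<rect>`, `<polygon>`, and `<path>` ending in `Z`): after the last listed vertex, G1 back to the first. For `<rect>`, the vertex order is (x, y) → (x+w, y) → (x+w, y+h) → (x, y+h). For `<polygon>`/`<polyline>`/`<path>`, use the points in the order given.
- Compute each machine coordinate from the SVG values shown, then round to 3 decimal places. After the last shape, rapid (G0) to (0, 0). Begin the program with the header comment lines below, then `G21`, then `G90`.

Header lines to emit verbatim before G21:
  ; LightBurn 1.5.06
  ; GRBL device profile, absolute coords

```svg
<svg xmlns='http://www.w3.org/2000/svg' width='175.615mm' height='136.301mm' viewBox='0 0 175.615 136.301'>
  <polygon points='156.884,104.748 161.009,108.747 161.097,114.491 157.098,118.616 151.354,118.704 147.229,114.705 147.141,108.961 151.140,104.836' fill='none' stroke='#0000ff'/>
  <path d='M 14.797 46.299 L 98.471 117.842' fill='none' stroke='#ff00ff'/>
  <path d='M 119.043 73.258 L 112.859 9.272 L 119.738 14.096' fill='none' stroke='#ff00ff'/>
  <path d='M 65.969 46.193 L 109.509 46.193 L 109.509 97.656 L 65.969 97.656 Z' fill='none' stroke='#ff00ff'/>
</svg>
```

Since the viewBox matches the mm dimensions, user units are millimetres directly. The only transform is the Y-flip y_m = 136.301 − y_svg.

Shape 1 is a regular polygon drawn with `<polygon>`. Its stroke #0000ff means cut at S826, F959. After flipping Y the toolpath is (156.884,31.553) → (161.009,27.554) → (161.097,21.810) → (157.098,17.685) → (151.354,17.597) → (147.229,21.596) → (147.141,27.340) → (151.140,31.465) → (156.884,31.553), returning to the start.

Shape 2 is a line segment drawn with `<path>`. Its stroke #ff00ff means score at S507, F1902. After flipping Y the toolpath is (14.797,90.002) → (98.471,18.459).

Shape 3 is a open polyline drawn with `<path>`. Its stroke #ff00ff means score at S507, F1902. After flipping Y the toolpath is (119.043,63.043) → (112.859,127.029) → (119.738,122.205).

Shape 4 is a rectangle drawn with `<path>`. Its stroke #ff00ff means score at S507, F1902. After flipping Y the toolpath is (65.969,90.108) → (109.509,90.108) → (109.509,38.645) → (65.969,38.645) → (65.969,90.108), returning to the start.

; LightBurn 1.5.06
; GRBL device profile, absolute coords
G21
G90
G0 X156.884 Y31.553
M3 S826
G1 X161.009 Y27.554 F959
G1 X161.097 Y21.810
G1 X157.098 Y17.685
G1 X151.354 Y17.597
G1 X147.229 Y21.596
G1 X147.141 Y27.340
G1 X151.140 Y31.465
G1 X156.884 Y31.553
M5
G0 X14.797 Y90.002
M3 S507
G1 X98.471 Y18.459 F1902
M5
G0 X119.043 Y63.043
M3 S507
G1 X112.859 Y127.029 F1902
G1 X119.738 Y122.205
M5
G0 X65.969 Y90.108
M3 S507
G1 X109.509 Y90.108 F1902
G1 X109.509 Y38.645
G1 X65.969 Y38.645
G1 X65.969 Y90.108
M5
G0 X0.000 Y0.000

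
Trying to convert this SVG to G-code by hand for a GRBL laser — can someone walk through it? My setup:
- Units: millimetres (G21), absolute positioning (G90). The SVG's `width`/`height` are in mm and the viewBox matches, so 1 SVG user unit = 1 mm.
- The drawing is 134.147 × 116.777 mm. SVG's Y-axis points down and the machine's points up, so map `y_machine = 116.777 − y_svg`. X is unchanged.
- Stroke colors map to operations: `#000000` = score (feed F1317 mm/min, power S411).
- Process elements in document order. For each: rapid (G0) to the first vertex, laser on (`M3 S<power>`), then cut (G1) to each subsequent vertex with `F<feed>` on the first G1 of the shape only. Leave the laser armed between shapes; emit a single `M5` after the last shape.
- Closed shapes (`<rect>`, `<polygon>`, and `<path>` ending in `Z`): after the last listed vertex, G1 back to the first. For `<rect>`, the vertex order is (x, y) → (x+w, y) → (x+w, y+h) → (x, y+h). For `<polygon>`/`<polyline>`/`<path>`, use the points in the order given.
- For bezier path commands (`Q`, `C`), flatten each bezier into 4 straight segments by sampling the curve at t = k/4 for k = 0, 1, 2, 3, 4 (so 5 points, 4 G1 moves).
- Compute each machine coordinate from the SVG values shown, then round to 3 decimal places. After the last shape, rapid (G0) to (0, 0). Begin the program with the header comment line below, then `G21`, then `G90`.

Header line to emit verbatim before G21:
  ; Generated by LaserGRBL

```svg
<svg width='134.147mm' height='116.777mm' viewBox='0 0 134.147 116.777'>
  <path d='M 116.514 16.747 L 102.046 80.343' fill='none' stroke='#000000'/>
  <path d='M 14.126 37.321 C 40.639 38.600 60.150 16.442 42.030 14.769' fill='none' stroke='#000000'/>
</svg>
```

viewBox `0 0 134.147 116.777` with mm width/height → 1 unit = 1 mm. Flip: y_m = 116.777 − y_svg.

**Shape 1** — `<path>` line segment, stroke `#000000` → score (S411, F1317). Machine vertices: (116.514,100.030) → (102.046,36.434). Open path.

**Shape 2** — `<path>` cubic bezier, stroke `#000000` → score (S411, F1317). Control points (SVG): P0=(14.126,37.321), P1=(40.639,38.600), P2=(60.150,16.442), P3=(42.030,14.769); sampled at t=k/4. Machine vertices: (14.126,79.456) → (32.219,82.205) → (44.815,89.625) → (49.043,97.599) → (42.030,102.008). Open path.

; Generated by LaserGRBL
G21
G90
G0 X116.514 Y100.030
M3 S411
G1 X102.046 Y36.434 F1317
G0 X14.126 Y79.456
M3 S411
G1 X32.219 Y82.205 F1317
G1 X44.815 Y89.625
G1 X49.043 Y97.599
G1 X42.030 Y102.008
M5
G0 X0.000 Y0.000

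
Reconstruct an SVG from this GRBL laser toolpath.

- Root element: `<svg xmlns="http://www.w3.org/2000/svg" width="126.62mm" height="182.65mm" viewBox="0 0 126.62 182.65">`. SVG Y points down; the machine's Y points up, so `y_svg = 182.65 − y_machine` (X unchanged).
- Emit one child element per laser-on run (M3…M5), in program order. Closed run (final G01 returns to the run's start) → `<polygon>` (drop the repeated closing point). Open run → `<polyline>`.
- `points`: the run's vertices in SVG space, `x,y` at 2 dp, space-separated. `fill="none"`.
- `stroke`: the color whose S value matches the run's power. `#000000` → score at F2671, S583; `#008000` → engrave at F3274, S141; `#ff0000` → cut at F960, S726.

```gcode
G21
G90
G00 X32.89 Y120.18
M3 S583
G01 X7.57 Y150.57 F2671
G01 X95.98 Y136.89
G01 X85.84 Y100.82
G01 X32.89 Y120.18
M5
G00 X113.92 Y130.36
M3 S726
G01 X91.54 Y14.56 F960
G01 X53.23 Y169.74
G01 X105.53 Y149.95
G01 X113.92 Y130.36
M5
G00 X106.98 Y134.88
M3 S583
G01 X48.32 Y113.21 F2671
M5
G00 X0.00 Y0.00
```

Each laser-on run becomes one SVG element. Flip Y back into SVG space with y_svg = 182.65 − y_machine.

Run 1: the run's S583 means `#000000` (score). The run returns to its start, so emit a `<polygon>` with points (Y-flipped): 32.89,62.47 7.57,32.08 95.98,45.76 85.84,81.83.

Run 2: S726 ⇒ cut layer `#ff0000`. The run returns to its start, so emit a `<polygon>` with points (Y-flipped): 113.92,52.29 91.54,168.09 53.23,12.91 105.53,32.70.

Run 3: power S583 maps to stroke `#000000` (score). The run is open, so emit a `<polyline>` with points (Y-flipped): 106.98,47.77 48.32,69.44.

<svg xmlns="http://www.w3.org/2000/svg" width="126.62mm" height="182.65mm" viewBox="0 0 126.62 182.65">
  <polygon points="32.89,62.47 7.57,32.08 95.98,45.76 85.84,81.83" fill="none" stroke="#000000"/>
  <polygon points="113.92,52.29 91.54,168.09 53.23,12.91 105.53,32.70" fill="none" stroke="#ff0000"/>
  <polyline points="106.98,47.77 48.32,69.44" fill="none" stroke="#000000"/>
</svg>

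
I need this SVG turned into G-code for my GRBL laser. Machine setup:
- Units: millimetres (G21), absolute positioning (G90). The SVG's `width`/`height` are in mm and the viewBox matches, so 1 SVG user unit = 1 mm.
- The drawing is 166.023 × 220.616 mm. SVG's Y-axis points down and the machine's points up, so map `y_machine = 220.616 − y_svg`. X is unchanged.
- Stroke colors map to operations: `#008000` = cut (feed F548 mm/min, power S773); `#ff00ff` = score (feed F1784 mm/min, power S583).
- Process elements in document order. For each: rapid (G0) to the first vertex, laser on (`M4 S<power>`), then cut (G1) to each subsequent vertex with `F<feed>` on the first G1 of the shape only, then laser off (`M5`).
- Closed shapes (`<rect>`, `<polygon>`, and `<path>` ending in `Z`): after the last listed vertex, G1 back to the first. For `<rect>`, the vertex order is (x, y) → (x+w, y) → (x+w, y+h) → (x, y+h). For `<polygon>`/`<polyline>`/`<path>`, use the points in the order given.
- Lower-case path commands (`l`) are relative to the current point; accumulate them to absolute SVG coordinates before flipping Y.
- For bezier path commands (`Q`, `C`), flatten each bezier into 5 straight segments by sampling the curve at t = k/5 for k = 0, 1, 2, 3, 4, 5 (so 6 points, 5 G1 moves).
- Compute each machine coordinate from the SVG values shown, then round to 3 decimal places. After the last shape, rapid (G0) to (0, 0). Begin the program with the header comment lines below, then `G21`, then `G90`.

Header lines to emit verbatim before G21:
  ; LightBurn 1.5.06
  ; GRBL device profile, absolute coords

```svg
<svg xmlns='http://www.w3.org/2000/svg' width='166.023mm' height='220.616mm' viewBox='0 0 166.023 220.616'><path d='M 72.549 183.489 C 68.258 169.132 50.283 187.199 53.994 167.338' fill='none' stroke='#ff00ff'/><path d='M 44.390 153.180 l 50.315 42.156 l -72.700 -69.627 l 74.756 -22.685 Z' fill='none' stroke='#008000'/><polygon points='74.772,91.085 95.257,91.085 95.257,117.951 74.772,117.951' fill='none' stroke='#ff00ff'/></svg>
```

; LightBurn 1.5.06
; GRBL device profile, absolute coords
G21
G90
G0 X72.549 Y37.127
M4 S583
G1 X68.615 Y42.413 F1784
G1 X63.095 Y43.294
G1 X57.686 Y43.148
G1 X54.087 Y45.350
G1 X53.994 Y53.278
M5
G0 X44.390 Y67.436
M4 S773
G1 X94.705 Y25.280 F548
G1 X22.005 Y94.907
G1 X96.761 Y117.592
G1 X44.390 Y67.436
M5
G0 X74.772 Y129.531
M4 S583
G1 X95.257 Y129.531 F1784
G1 X95.257 Y102.665
G1 X74.772 Y102.665
G1 X74.772 Y129.531
M5
G0 X0.000 Y0.000

Since the viewBox matches the mm dimensions, user units are millimetres directly. The only transform is the Y-flip y_m = 220.616 − y_svg.

Shape 1 is a cubic bezier drawn with `<path>`. Its stroke #ff00ff means score at S583, F1784. After flipping Y the toolpath is (72.549,37.127) → (68.615,42.413) → (63.095,43.294) → (57.686,43.148) → (54.087,45.350) → (53.994,53.278).

Shape 2 is a closed polygon drawn with `<path>`. Its stroke #008000 means cut at S773, F548. After flipping Y the toolpath is (44.390,67.436) → (94.705,25.280) → (22.005,94.907) → (96.761,117.592) → (44.390,67.436), returning to the start.

Shape 3 is a rectangle drawn with `<polygon>`. Its stroke #ff00ff means score at S583, F1784. After flipping Y the toolpath is (74.772,129.531) → (95.257,129.531) → (95.257,102.665) → (74.772,102.665) → (74.772,129.531), returning to the start.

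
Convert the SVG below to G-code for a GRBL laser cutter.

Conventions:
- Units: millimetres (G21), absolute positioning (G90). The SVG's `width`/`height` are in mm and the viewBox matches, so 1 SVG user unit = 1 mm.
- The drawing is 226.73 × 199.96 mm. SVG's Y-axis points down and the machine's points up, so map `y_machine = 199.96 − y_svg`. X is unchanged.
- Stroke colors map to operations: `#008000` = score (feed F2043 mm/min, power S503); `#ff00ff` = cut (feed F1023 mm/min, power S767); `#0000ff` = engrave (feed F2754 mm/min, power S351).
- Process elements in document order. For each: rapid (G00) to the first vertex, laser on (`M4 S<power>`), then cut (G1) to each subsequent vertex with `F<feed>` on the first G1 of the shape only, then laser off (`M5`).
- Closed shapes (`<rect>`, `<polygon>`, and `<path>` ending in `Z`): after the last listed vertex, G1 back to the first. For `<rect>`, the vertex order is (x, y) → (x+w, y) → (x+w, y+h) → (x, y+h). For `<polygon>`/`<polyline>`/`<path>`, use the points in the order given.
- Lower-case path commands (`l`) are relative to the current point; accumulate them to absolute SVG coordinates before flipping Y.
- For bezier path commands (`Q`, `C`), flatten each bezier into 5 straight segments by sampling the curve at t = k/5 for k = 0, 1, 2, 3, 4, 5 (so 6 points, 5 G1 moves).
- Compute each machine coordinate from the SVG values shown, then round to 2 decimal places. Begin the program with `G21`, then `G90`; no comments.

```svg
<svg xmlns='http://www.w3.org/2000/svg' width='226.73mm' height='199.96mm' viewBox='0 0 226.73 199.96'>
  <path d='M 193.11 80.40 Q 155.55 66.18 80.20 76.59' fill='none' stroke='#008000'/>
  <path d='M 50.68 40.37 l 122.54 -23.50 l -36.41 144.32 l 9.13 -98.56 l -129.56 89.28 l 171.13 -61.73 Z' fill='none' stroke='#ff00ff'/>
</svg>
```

G21
G90
G00 X193.11 Y119.56
M4 S503
G1 X176.57 Y124.26 F2043
G1 X157.02 Y127.00
G1 X134.43 Y127.76
G1 X108.83 Y126.55
G1 X80.20 Y123.37
M5
G00 X50.68 Y159.59
M4 S767
G1 X173.22 Y183.09 F1023
G1 X136.81 Y38.77
G1 X145.94 Y137.33
G1 X16.38 Y48.05
G1 X187.51 Y109.78
G1 X50.68 Y159.59
M5

Since the viewBox matches the mm dimensions, user units are millimetres directly. The only transform is the Y-flip y_m = 199.96 − y_svg.

Shape 1 is a quadratic bezier drawn with `<path>`. Its stroke #008000 means score at S503, F2043. After flipping Y the toolpath is (193.11,119.56) → (176.57,124.26) → (157.02,127.00) → (134.43,127.76) → (108.83,126.55) → (80.20,123.37).

Shape 2 is a closed polygon drawn with `<path>`. Its stroke #ff00ff means cut at S767, F1023. After flipping Y the toolpath is (50.68,159.59) → (173.22,183.09) → (136.81,38.77) → (145.94,137.33) → (16.38,48.05) → (187.51,109.78) → (50.68,159.59), returning to the start.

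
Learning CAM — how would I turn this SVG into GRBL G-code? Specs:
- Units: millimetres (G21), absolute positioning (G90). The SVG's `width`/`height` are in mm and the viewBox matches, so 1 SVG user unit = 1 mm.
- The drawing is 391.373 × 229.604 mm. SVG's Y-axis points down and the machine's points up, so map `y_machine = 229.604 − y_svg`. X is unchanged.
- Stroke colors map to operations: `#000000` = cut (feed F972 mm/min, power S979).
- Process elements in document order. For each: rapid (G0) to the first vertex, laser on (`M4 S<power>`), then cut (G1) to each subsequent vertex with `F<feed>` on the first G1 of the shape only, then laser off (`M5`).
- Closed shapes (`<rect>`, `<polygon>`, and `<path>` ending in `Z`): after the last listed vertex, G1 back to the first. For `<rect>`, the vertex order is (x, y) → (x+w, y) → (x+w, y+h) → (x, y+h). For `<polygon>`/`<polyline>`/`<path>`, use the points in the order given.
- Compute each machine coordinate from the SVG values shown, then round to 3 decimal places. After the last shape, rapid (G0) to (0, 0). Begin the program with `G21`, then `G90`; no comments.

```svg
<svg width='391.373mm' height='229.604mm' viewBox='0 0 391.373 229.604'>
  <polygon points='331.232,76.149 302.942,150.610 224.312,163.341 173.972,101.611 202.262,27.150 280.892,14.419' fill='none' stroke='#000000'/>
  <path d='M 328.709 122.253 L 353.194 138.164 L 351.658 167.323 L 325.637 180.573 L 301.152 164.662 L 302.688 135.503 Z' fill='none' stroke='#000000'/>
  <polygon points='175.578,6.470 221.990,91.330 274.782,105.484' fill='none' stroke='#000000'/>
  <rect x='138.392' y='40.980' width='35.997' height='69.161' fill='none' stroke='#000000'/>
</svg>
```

G21
G90
G0 X331.232 Y153.455
M4 S979
G1 X302.942 Y78.994 F972
G1 X224.312 Y66.263
G1 X173.972 Y127.993
G1 X202.262 Y202.454
G1 X280.892 Y215.185
G1 X331.232 Y153.455
M5
G0 X328.709 Y107.351
M4 S979
G1 X353.194 Y91.440 F972
G1 X351.658 Y62.281
G1 X325.637 Y49.031
G1 X301.152 Y64.942
G1 X302.688 Y94.101
G1 X328.709 Y107.351
M5
G0 X175.578 Y223.134
M4 S979
G1 X221.990 Y138.274 F972
G1 X274.782 Y124.120
G1 X175.578 Y223.134
M5
G0 X138.392 Y188.624
M4 S979
G1 X174.389 Y188.624 F972
G1 X174.389 Y119.463
G1 X138.392 Y119.463
G1 X138.392 Y188.624
M5
G0 X0.000 Y0.000

viewBox `0 0 391.373 229.604` with mm width/height → 1 unit = 1 mm. Flip: y_m = 229.604 − y_svg.

**Shape 1** — `<polygon>` regular polygon, stroke `#000000` → cut (S979, F972). Machine vertices: (331.232,153.455) → (302.942,78.994) → (224.312,66.263) → (173.972,127.993) → (202.262,202.454) → (280.892,215.185) → (331.232,153.455). Closed: final G1 returns to the first vertex.

**Shape 2** — `<path>` regular polygon, stroke `#000000` → cut (S979, F972). Machine vertices: (328.709,107.351) → (353.194,91.440) → (351.658,62.281) → (325.637,49.031) → (301.152,64.942) → (302.688,94.101) → (328.709,107.351). Closed: final G1 returns to the first vertex.

**Shape 3** — `<polygon>` closed polygon, stroke `#000000` → cut (S979, F972). Machine vertices: (175.578,223.134) → (221.990,138.274) → (274.782,124.120) → (175.578,223.134). Closed: final G1 returns to the first vertex.

**Shape 4** — `<rect>` rectangle, stroke `#000000` → cut (S979, F972). Machine vertices: (138.392,188.624) → (174.389,188.624) → (174.389,119.463) → (138.392,119.463) → (138.392,188.624). Closed: final G1 returns to the first vertex.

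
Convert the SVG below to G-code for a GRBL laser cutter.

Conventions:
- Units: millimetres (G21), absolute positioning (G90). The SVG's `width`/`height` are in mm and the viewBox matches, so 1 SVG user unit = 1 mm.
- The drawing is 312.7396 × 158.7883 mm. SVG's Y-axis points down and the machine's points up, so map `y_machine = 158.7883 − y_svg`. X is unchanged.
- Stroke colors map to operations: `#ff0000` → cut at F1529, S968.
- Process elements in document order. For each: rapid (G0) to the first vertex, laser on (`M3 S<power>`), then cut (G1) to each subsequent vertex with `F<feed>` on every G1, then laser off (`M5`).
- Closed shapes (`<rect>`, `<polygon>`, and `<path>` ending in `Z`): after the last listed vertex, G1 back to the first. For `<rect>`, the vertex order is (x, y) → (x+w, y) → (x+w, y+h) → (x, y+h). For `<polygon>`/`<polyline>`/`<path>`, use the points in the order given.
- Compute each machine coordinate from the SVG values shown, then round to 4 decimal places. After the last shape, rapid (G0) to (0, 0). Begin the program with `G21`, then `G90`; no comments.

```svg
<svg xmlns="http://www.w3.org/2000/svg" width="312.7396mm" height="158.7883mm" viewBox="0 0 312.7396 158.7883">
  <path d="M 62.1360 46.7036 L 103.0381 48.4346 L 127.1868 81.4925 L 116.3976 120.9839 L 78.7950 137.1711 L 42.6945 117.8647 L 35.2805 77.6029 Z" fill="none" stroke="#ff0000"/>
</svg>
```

G21
G90
G0 X62.1360 Y112.0847
M3 S968
G1 X103.0381 Y110.3537 F1529
G1 X127.1868 Y77.2958 F1529
G1 X116.3976 Y37.8044 F1529
G1 X78.7950 Y21.6172 F1529
G1 X42.6945 Y40.9236 F1529
G1 X35.2805 Y81.1854 F1529
G1 X62.1360 Y112.0847 F1529
M5
G0 X0.0000 Y0.0000

Since the viewBox matches the mm dimensions, user units are millimetres directly. The only transform is the Y-flip y_m = 158.7883 − y_svg.

Shape 1 is a regular polygon drawn with `<path>`. Its stroke #ff0000 means cut at S968, F1529. After flipping Y the toolpath is (62.1360,112.0847) → (103.0381,110.3537) → (127.1868,77.2958) → (116.3976,37.8044) → (78.7950,21.6172) → (42.6945,40.9236) → (35.2805,81.1854) → (62.1360,112.0847), returning to the start.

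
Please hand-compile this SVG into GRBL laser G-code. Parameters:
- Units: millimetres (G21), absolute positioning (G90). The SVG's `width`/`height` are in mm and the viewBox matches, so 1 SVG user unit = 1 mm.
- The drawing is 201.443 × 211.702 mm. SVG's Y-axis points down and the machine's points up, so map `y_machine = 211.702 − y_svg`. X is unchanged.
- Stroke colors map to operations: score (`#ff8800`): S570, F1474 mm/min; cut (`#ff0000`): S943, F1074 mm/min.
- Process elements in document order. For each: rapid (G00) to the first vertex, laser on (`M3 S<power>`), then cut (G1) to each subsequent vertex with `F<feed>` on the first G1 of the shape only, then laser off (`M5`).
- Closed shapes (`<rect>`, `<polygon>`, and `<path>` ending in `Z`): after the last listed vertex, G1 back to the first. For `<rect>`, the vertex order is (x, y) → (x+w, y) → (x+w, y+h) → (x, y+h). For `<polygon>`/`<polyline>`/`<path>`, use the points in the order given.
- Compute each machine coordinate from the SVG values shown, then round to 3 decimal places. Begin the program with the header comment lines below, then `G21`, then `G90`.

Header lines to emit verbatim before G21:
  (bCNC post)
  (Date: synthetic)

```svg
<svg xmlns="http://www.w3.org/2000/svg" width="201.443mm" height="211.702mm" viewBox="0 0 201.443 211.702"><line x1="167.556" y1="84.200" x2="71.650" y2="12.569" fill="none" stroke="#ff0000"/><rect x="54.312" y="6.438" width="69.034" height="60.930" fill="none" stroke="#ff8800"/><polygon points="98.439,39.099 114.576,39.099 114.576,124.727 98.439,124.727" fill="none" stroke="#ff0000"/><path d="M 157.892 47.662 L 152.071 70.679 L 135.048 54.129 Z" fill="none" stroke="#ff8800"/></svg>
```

(bCNC post)
(Date: synthetic)
G21
G90
G00 X167.556 Y127.502
M3 S943
G1 X71.650 Y199.133 F1074
M5
G00 X54.312 Y205.264
M3 S570
G1 X123.346 Y205.264 F1474
G1 X123.346 Y144.334
G1 X54.312 Y144.334
G1 X54.312 Y205.264
M5
G00 X98.439 Y172.603
M3 S943
G1 X114.576 Y172.603 F1074
G1 X114.576 Y86.975
G1 X98.439 Y86.975
G1 X98.439 Y172.603
M5
G00 X157.892 Y164.040
M3 S570
G1 X152.071 Y141.023 F1474
G1 X135.048 Y157.573
G1 X157.892 Y164.040
M5

viewBox `0 0 201.443 211.702` with mm width/height → 1 unit = 1 mm. Flip: y_m = 211.702 − y_svg.

**Shape 1** — `<line>` line segment, stroke `#ff0000` → cut (S943, F1074). Machine vertices: (167.556,127.502) → (71.650,199.133). Open path.

**Shape 2** — `<rect>` rectangle, stroke `#ff8800` → score (S570, F1474). Machine vertices: (54.312,205.264) → (123.346,205.264) → (123.346,144.334) → (54.312,144.334) → (54.312,205.264). Closed: final G1 returns to the first vertex.

**Shape 3** — `<polygon>` rectangle, stroke `#ff0000` → cut (S943, F1074). Machine vertices: (98.439,172.603) → (114.576,172.603) → (114.576,86.975) → (98.439,86.975) → (98.439,172.603). Closed: final G1 returns to the first vertex.

**Shape 4** — `<path>` regular polygon, stroke `#ff8800` → score (S570, F1474). Machine vertices: (157.892,164.040) → (152.071,141.023) → (135.048,157.573) → (157.892,164.040). Closed: final G1 returns to the first vertex.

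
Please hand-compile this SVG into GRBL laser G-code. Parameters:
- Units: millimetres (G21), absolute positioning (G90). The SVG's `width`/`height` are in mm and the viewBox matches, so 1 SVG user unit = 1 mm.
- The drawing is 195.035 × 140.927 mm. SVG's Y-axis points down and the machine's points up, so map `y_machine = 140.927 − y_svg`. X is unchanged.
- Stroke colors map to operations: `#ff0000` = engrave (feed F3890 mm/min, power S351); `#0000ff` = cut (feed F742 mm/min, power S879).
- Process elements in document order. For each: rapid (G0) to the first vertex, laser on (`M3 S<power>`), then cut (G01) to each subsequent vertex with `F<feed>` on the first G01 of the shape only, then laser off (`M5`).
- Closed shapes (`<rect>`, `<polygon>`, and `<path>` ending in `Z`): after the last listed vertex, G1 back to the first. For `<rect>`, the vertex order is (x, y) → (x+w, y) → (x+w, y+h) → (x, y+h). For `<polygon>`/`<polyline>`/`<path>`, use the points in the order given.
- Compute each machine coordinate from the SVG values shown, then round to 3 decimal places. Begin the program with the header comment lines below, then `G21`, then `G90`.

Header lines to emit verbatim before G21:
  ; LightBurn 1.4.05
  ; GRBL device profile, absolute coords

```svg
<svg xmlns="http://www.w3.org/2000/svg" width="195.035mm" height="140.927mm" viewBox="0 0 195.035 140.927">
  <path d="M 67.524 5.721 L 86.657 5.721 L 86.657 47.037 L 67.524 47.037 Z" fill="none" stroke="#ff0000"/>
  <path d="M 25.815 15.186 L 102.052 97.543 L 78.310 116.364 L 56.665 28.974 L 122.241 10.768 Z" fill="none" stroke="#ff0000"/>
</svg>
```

; LightBurn 1.4.05
; GRBL device profile, absolute coords
G21
G90
G0 X67.524 Y135.206
M3 S351
G01 X86.657 Y135.206 F3890
G01 X86.657 Y93.890
G01 X67.524 Y93.890
G01 X67.524 Y135.206
M5
G0 X25.815 Y125.741
M3 S351
G01 X102.052 Y43.384 F3890
G01 X78.310 Y24.563
G01 X56.665 Y111.953
G01 X122.241 Y130.159
G01 X25.815 Y125.741
M5

1 u = 1 mm; y_m = 140.927 − y.

[1] `<path>` rectangle, #ff0000→engrave S351 F3890: (67.524,135.206) → (86.657,135.206) → (86.657,93.890) → (67.524,93.890) → (67.524,135.206) (closed)

[2] `<path>` closed polygon, #ff0000→engrave S351 F3890: (25.815,125.741) → (102.052,43.384) → (78.310,24.563) → (56.665,111.953) → (122.241,130.159) → (25.815,125.741) (closed)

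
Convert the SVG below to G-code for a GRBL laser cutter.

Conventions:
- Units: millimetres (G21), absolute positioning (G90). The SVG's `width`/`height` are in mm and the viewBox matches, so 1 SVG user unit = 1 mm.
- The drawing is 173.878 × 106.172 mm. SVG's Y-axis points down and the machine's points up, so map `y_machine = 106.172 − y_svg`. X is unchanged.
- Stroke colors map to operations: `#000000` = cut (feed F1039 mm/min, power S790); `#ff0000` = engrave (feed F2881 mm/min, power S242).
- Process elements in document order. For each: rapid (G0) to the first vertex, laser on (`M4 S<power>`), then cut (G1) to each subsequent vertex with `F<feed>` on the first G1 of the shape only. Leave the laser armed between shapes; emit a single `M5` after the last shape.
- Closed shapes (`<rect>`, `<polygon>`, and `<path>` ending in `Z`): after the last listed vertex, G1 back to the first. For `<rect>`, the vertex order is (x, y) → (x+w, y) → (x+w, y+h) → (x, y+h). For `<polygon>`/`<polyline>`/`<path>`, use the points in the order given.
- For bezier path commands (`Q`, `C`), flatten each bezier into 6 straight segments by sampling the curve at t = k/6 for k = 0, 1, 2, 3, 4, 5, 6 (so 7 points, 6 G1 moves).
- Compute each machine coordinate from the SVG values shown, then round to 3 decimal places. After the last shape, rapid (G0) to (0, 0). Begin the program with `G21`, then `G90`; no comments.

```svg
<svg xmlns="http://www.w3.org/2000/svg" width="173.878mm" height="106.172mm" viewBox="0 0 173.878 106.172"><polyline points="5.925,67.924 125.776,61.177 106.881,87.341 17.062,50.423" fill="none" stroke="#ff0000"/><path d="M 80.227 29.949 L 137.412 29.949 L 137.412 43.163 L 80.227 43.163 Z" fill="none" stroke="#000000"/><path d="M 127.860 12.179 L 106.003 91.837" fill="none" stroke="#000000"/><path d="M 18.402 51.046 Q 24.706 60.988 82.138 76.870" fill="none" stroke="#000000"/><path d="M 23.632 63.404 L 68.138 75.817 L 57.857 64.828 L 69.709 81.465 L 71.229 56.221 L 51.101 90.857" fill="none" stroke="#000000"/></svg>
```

Since the viewBox matches the mm dimensions, user units are millimetres directly. The only transform is the Y-flip y_m = 106.172 − y_svg.

Shape 1 is a open polyline drawn with `<polyline>`. Its stroke #ff0000 means engrave at S242, F2881. After flipping Y the toolpath is (5.925,38.248) → (125.776,44.995) → (106.881,18.831) → (17.062,55.749).

Shape 2 is a rectangle drawn with `<path>`. Its stroke #000000 means cut at S790, F1039. After flipping Y the toolpath is (80.227,76.223) → (137.412,76.223) → (137.412,63.009) → (80.227,63.009) → (80.227,76.223), returning to the start.

Shape 3 is a line segment drawn with `<path>`. Its stroke #000000 means cut at S790, F1039. After flipping Y the toolpath is (127.860,93.993) → (106.003,14.335).

Shape 4 is a quadratic bezier drawn with `<path>`. Its stroke #000000 means cut at S790, F1039. After flipping Y the toolpath is (18.402,55.126) → (21.924,51.647) → (28.286,47.838) → (37.488,43.699) → (49.531,39.230) → (64.414,34.431) → (82.138,29.302).

Shape 5 is a open polyline drawn with `<path>`. Its stroke #000000 means cut at S790, F1039. After flipping Y the toolpath is (23.632,42.768) → (68.138,30.355) → (57.857,41.344) → (69.709,24.707) → (71.229,49.951) → (51.101,15.315).

G21
G90
G0 X5.925 Y38.248
M4 S242
G1 X125.776 Y44.995 F2881
G1 X106.881 Y18.831
G1 X17.062 Y55.749
G0 X80.227 Y76.223
M4 S790
G1 X137.412 Y76.223 F1039
G1 X137.412 Y63.009
G1 X80.227 Y63.009
G1 X80.227 Y76.223
G0 X127.860 Y93.993
M4 S790
G1 X106.003 Y14.335 F1039
G0 X18.402 Y55.126
M4 S790
G1 X21.924 Y51.647 F1039
G1 X28.286 Y47.838
G1 X37.488 Y43.699
G1 X49.531 Y39.230
G1 X64.414 Y34.431
G1 X82.138 Y29.302
G0 X23.632 Y42.768
M4 S790
G1 X68.138 Y30.355 F1039
G1 X57.857 Y41.344
G1 X69.709 Y24.707
G1 X71.229 Y49.951
G1 X51.101 Y15.315
M5
G0 X0.000 Y0.000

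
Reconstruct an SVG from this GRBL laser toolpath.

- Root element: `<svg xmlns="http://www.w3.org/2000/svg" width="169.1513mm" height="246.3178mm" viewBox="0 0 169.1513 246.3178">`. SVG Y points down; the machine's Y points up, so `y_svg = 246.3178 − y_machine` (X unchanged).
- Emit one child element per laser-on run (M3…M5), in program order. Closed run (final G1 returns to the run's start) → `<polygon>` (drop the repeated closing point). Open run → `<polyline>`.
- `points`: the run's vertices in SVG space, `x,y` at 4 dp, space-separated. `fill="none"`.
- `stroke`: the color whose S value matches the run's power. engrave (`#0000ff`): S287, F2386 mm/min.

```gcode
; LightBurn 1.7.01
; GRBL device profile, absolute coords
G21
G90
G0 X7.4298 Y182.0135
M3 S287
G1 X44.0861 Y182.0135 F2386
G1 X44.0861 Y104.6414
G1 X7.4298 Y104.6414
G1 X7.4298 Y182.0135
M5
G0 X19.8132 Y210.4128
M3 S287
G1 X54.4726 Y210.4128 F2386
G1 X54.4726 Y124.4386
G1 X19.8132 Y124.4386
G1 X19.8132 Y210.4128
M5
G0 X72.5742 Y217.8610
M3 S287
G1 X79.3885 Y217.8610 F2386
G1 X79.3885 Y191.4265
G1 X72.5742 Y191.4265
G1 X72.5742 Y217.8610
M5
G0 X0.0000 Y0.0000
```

<svg xmlns="http://www.w3.org/2000/svg" width="169.1513mm" height="246.3178mm" viewBox="0 0 169.1513 246.3178">
  <polygon points="7.4298,64.3043 44.0861,64.3043 44.0861,141.6764 7.4298,141.6764" fill="none" stroke="#0000ff"/>
  <polygon points="19.8132,35.9050 54.4726,35.9050 54.4726,121.8792 19.8132,121.8792" fill="none" stroke="#0000ff"/>
  <polygon points="72.5742,28.4568 79.3885,28.4568 79.3885,54.8913 72.5742,54.8913" fill="none" stroke="#0000ff"/>
</svg>

Each laser-on run becomes one SVG element. Flip Y back into SVG space with y_svg = 246.3178 − y_machine. Every run uses S287, so all elements get stroke `#0000ff` (engrave).

Run 1: The run returns to its start, so emit a `<polygon>` with points (Y-flipped): 7.4298,64.3043 44.0861,64.3043 44.0861,141.6764 7.4298,141.6764.

Run 2: The run returns to its start, so emit a `<polygon>` with points (Y-flipped): 19.8132,35.9050 54.4726,35.9050 54.4726,121.8792 19.8132,121.8792.

Run 3: The run returns to its start, so emit a `<polygon>` with points (Y-flipped): 72.5742,28.4568 79.3885,28.4568 79.3885,54.8913 72.5742,54.8913.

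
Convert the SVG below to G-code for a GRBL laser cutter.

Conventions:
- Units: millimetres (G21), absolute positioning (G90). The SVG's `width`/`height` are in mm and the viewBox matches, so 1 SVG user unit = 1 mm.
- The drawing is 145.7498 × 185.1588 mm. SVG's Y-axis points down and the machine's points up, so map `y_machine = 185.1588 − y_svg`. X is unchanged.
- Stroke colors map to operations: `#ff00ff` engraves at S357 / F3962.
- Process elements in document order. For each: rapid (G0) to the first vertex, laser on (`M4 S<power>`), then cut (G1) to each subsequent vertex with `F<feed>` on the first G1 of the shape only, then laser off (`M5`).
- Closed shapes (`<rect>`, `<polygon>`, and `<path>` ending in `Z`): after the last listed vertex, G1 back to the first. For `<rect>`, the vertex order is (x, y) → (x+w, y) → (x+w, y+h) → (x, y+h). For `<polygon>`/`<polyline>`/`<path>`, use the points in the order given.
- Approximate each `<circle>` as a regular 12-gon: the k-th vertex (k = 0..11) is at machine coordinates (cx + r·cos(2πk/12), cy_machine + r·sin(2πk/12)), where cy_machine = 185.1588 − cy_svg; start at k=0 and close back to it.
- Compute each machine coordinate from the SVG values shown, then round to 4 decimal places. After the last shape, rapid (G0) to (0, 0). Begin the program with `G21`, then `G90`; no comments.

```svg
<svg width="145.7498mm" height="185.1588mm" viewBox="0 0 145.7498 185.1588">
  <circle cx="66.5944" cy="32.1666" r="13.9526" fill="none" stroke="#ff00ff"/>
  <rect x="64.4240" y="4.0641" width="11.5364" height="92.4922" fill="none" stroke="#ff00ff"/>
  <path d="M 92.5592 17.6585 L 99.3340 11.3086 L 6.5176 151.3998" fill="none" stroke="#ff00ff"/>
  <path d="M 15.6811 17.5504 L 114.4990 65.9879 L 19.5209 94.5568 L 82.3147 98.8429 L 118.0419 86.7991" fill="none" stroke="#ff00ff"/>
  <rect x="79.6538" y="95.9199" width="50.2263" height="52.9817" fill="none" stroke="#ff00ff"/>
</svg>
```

G21
G90
G0 X80.5470 Y152.9922
M4 S357
G1 X78.6777 Y159.9685 F3962
G1 X73.5707 Y165.0755
G1 X66.5944 Y166.9448
G1 X59.6181 Y165.0755
G1 X54.5111 Y159.9685
G1 X52.6418 Y152.9922
G1 X54.5111 Y146.0159
G1 X59.6181 Y140.9089
G1 X66.5944 Y139.0396
G1 X73.5707 Y140.9089
G1 X78.6777 Y146.0159
G1 X80.5470 Y152.9922
M5
G0 X64.4240 Y181.0947
M4 S357
G1 X75.9604 Y181.0947 F3962
G1 X75.9604 Y88.6025
G1 X64.4240 Y88.6025
G1 X64.4240 Y181.0947
M5
G0 X92.5592 Y167.5003
M4 S357
G1 X99.3340 Y173.8502 F3962
G1 X6.5176 Y33.7590
M5
G0 X15.6811 Y167.6084
M4 S357
G1 X114.4990 Y119.1709 F3962
G1 X19.5209 Y90.6020
G1 X82.3147 Y86.3159
G1 X118.0419 Y98.3597
M5
G0 X79.6538 Y89.2389
M4 S357
G1 X129.8801 Y89.2389 F3962
G1 X129.8801 Y36.2572
G1 X79.6538 Y36.2572
G1 X79.6538 Y89.2389
M5
G0 X0.0000 Y0.0000

Since the viewBox matches the mm dimensions, user units are millimetres directly. The only transform is the Y-flip y_m = 185.1588 − y_svg.

Shape 1 is a circle drawn with `<circle>`. Its stroke #ff00ff means engrave at S357, F3962. After flipping Y the toolpath is (80.5470,152.9922) → (78.6777,159.9685) → (73.5707,165.0755) → (66.5944,166.9448) → (59.6181,165.0755) → (54.5111,159.9685) → (52.6418,152.9922) → (54.5111,146.0159) → (59.6181,140.9089) → (66.5944,139.0396) → (73.5707,140.9089) → (78.6777,146.0159) → (80.5470,152.9922), returning to the start.

Shape 2 is a rectangle drawn with `<rect>`. Its stroke #ff00ff means engrave at S357, F3962. After flipping Y the toolpath is (64.4240,181.0947) → (75.9604,181.0947) → (75.9604,88.6025) → (64.4240,88.6025) → (64.4240,181.0947), returning to the start.

Shape 3 is a open polyline drawn with `<path>`. Its stroke #ff00ff means engrave at S357, F3962. After flipping Y the toolpath is (92.5592,167.5003) → (99.3340,173.8502) → (6.5176,33.7590).

Shape 4 is a open polyline drawn with `<path>`. Its stroke #ff00ff means engrave at S357, F3962. After flipping Y the toolpath is (15.6811,167.6084) → (114.4990,119.1709) → (19.5209,90.6020) → (82.3147,86.3159) → (118.0419,98.3597).

Shape 5 is a rectangle drawn with `<rect>`. Its stroke #ff00ff means engrave at S357, F3962. After flipping Y the toolpath is (79.6538,89.2389) → (129.8801,89.2389) → (129.8801,36.2572) → (79.6538,36.2572) → (79.6538,89.2389), returning to the start.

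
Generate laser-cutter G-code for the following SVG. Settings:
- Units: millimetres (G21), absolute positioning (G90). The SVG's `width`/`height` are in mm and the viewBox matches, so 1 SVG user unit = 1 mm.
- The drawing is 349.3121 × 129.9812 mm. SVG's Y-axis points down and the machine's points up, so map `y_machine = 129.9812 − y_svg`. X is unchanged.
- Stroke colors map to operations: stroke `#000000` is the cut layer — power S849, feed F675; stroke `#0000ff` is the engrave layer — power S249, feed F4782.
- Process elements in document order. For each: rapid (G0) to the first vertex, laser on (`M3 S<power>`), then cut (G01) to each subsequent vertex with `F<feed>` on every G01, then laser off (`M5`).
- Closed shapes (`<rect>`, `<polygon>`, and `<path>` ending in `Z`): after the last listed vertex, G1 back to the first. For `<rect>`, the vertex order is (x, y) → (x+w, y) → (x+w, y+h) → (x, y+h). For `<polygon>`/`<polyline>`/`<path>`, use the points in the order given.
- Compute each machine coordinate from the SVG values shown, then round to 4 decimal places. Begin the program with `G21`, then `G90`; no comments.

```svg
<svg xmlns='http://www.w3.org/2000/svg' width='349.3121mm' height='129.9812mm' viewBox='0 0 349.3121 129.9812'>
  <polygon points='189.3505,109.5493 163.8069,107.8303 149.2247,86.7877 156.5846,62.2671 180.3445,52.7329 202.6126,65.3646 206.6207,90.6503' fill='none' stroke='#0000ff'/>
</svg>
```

1 u = 1 mm; y_m = 129.9812 − y.

[1] `<polygon>` regular polygon, #0000ff→engrave S249 F4782: (189.3505,20.4319) → (163.8069,22.1509) → (149.2247,43.1935) → (156.5846,67.7141) → (180.3445,77.2483) → (202.6126,64.6166) → (206.6207,39.3309) → (189.3505,20.4319) (closed)

G21
G90
G0 X189.3505 Y20.4319
M3 S249
G01 X163.8069 Y22.1509 F4782
G01 X149.2247 Y43.1935 F4782
G01 X156.5846 Y67.7141 F4782
G01 X180.3445 Y77.2483 F4782
G01 X202.6126 Y64.6166 F4782
G01 X206.6207 Y39.3309 F4782
G01 X189.3505 Y20.4319 F4782
M5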